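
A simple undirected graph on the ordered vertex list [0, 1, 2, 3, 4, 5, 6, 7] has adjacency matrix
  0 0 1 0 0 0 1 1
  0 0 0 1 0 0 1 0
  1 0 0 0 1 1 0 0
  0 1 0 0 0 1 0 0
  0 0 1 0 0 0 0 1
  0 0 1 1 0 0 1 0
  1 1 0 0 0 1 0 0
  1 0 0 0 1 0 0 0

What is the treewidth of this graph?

2

A width-2 tree decomposition is:
Bags: B1 = {1, 3, 6}  B2 = {3, 5, 6}  B3 = {0, 5, 6}  B4 = {0, 2, 5}  B5 = {0, 2, 7}  B6 = {2, 4, 7}
Tree: B1–B2, B2–B3, B3–B4, B4–B5, B5–B6
Every bag has size at most 3, so the width is 3 − 1 = 2 and tw(G) ≤ 2. Since 1–3–5–6–1 is a cycle in G, G is not acyclic. Forests are exactly the graphs of treewidth ≤ 1, so tw(G) ≥ 2. Combining the bounds, tw(G) = 2.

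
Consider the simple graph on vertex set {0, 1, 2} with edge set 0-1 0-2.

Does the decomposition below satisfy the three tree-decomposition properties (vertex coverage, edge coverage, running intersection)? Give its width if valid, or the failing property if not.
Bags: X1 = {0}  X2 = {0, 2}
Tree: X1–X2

No — vertex 1 appears in no bag.

A tree decomposition must satisfy three properties: every vertex lies in some bag; for every edge, both endpoints lie together in some bag; and for every vertex, the bags containing it form a connected subtree. Here vertex 1 appears in no bag, so the decomposition is invalid.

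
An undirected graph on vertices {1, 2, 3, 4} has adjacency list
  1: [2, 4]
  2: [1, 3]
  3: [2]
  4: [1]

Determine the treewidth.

A width-1 tree decomposition is:
Bags: B1 = {1, 4}  B2 = {1, 2}  B3 = {2, 3}
Tree: B1–B2, B2–B3
The largest bag has 2 vertices, giving width 1; this decomposition certifies tw(G) ≤ 1. Any graph with an edge has treewidth ≥ 1, and G has the edge 1–4. Therefore the treewidth is 1.

1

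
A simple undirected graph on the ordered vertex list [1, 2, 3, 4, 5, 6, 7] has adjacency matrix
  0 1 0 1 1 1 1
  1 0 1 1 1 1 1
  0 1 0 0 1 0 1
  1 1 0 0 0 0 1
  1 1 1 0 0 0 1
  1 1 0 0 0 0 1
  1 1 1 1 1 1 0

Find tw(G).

A width-3 tree decomposition is:
Bags: B1 = {1, 2, 5, 7}  B2 = {1, 2, 6, 7}  B3 = {2, 3, 5, 7}  B4 = {1, 2, 4, 7}
Tree: B1–B2, B1–B3, B2–B4
Each bag holds 4 vertices, so the decomposition has width 3, which upper-bounds the treewidth. Conversely, {1, 2, 4, 7} is a clique of size 4, and the vertices of any clique must share a bag in every tree decomposition; so some bag has ≥ 4 vertices and tw(G) ≥ 3. The upper and lower bounds meet at 3, so that is the treewidth.

3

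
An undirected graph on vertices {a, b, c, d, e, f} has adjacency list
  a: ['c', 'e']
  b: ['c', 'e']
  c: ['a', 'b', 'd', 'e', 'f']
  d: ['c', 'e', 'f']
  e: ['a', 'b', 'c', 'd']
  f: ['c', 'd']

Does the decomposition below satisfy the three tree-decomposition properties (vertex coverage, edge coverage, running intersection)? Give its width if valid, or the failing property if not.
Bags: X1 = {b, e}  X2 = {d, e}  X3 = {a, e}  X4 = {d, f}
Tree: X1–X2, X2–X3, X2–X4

No — vertex c appears in no bag.

A tree decomposition must satisfy three properties: every vertex lies in some bag; for every edge, both endpoints lie together in some bag; and for every vertex, the bags containing it form a connected subtree. Here vertex c appears in no bag, so the decomposition is invalid.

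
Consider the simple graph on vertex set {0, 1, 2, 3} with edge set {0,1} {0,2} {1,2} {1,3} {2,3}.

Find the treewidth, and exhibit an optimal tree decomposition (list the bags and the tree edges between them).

Treewidth 2.
Bags: B1 = {1, 2, 3}  B2 = {0, 1, 2}
Tree: B1–B2

The largest bag has 3 vertices, giving width 2; this decomposition certifies tw(G) ≤ 2. On the other hand G contains the 3-clique {0, 1, 2}. A clique must lie in a single bag of any decomposition, so no decomposition can have width below 2. Combining the bounds, tw(G) = 2.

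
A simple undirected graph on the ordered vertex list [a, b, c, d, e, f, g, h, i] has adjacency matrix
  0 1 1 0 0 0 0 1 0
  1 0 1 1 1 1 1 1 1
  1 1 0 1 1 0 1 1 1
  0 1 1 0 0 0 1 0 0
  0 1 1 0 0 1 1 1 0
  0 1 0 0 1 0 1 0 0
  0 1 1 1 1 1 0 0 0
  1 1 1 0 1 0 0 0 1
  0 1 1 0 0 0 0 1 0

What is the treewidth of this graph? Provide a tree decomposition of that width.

Treewidth 3.
One such decomposition:
Bags: B1 = {b, c, e, h}  B2 = {b, c, h, i}  B3 = {b, c, e, g}  B4 = {a, b, c, h}  B5 = {b, c, d, g}  B6 = {b, e, f, g}
Tree: B1–B2, B1–B3, B1–B4, B3–B5, B3–B6

Each bag holds 4 vertices, so the decomposition has width 3, which upper-bounds the treewidth. For the lower bound, the 4 vertices {b, c, d, g} are pairwise adjacent, and any tree decomposition puts a clique entirely inside one bag — forcing width ≥ 3. Hence tw(G) = 3 exactly.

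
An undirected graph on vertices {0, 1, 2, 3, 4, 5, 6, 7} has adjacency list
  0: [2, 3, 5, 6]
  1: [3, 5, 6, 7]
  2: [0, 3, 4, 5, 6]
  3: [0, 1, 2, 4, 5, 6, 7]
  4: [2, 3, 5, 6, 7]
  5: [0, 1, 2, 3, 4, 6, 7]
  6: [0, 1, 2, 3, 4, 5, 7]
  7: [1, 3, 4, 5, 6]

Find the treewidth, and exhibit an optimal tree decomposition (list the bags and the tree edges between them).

Every bag has size at most 5, so the width is 5 − 1 = 4 and tw(G) ≤ 4. For the lower bound, the 5 vertices {1, 3, 5, 6, 7} are pairwise adjacent, and any tree decomposition puts a clique entirely inside one bag — forcing width ≥ 4. The upper and lower bounds meet at 4, so that is the treewidth.

Treewidth 4.
One such decomposition:
Bags: B1 = {3, 4, 5, 6, 7}  B2 = {2, 3, 4, 5, 6}  B3 = {1, 3, 5, 6, 7}  B4 = {0, 2, 3, 5, 6}
Tree: B1–B2, B1–B3, B2–B4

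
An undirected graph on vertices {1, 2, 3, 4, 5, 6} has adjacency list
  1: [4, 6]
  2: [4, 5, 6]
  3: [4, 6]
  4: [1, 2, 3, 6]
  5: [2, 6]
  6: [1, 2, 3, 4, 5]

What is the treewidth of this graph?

A width-2 tree decomposition is:
Bags: B1 = {2, 4, 6}  B2 = {3, 4, 6}  B3 = {1, 4, 6}  B4 = {2, 5, 6}
Tree: B1–B2, B1–B3, B1–B4
The largest bag has 3 vertices, giving width 2; this decomposition certifies tw(G) ≤ 2. Conversely, {1, 4, 6} is a clique of size 3, and the vertices of any clique must share a bag in every tree decomposition; so some bag has ≥ 3 vertices and tw(G) ≥ 2. Therefore the treewidth is 2.

2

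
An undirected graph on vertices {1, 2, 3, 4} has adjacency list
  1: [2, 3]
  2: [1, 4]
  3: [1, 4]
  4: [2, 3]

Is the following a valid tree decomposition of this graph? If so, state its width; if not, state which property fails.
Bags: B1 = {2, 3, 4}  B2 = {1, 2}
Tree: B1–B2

A tree decomposition must satisfy three properties: every vertex lies in some bag; for every edge, both endpoints lie together in some bag; and for every vertex, the bags containing it form a connected subtree. Here edge (3,1) lies in no bag, so the decomposition is invalid.

No — edge (3,1) lies in no bag.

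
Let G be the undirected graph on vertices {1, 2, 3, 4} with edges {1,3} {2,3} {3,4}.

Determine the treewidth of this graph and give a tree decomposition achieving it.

Treewidth 1.
One such decomposition:
Bags: B1 = {2, 3}  B2 = {1, 3}  B3 = {3, 4}
Tree: B1–B2, B1–B3

The largest bag has 2 vertices, giving width 1; this decomposition certifies tw(G) ≤ 1. G has an edge, so its treewidth is at least 1. Therefore the treewidth is 1.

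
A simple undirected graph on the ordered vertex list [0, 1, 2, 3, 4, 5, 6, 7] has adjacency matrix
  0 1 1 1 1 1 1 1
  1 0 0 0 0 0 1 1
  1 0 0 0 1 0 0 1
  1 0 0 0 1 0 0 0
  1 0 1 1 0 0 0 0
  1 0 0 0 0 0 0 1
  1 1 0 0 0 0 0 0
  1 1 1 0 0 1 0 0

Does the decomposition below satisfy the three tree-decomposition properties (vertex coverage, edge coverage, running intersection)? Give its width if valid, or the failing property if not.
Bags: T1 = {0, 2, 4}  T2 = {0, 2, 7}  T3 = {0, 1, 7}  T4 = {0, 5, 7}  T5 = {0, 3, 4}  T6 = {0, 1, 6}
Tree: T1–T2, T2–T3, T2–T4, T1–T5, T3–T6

Yes; width 2.

Vertex coverage: the bags together contain {0, 1, 2, 3, 4, 5, 6, 7}, the full vertex set. Edge coverage: each edge of G has both endpoints in at least one bag. Running intersection: for every vertex, the bags containing it form a connected subtree. All three properties hold, so this is a valid tree decomposition of width max|bag| − 1 = 2, and hence tw(G) ≤ 2.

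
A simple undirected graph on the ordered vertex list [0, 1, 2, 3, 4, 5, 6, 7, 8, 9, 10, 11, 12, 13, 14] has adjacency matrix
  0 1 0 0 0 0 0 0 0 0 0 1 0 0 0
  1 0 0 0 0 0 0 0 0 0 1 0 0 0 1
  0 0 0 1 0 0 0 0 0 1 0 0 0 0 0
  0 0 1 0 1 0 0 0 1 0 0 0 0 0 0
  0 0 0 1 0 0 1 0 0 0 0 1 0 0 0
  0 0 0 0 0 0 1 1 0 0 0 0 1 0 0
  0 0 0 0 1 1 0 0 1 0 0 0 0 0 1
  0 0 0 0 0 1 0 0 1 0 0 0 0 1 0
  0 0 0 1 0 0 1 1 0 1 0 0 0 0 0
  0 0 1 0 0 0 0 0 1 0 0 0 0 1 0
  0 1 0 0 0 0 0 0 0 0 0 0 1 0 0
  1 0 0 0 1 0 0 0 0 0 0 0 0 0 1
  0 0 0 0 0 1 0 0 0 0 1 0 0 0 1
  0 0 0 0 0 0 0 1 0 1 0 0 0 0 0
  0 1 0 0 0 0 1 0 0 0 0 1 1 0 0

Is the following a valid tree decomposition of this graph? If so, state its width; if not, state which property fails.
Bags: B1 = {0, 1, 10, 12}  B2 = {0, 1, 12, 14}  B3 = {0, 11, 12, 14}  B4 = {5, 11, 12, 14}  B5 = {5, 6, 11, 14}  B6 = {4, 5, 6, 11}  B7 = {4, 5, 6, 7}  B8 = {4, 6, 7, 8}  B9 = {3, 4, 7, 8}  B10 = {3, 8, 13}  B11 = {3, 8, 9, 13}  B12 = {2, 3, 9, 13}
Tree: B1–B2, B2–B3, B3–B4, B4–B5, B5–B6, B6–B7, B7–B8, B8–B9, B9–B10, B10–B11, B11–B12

A tree decomposition must satisfy three properties: every vertex lies in some bag; for every edge, both endpoints lie together in some bag; and for every vertex, the bags containing it form a connected subtree. Here edge (7,13) lies in no bag, so the decomposition is invalid.

No — edge (7,13) lies in no bag.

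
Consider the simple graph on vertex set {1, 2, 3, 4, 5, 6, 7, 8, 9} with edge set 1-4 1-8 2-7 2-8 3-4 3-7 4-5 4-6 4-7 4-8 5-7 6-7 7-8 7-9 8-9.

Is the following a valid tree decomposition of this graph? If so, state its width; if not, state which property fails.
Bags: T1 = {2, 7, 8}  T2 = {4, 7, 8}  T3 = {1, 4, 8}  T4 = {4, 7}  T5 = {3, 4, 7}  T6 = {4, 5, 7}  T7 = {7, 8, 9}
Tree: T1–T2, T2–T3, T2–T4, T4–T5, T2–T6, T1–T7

A tree decomposition must satisfy three properties: every vertex lies in some bag; for every edge, both endpoints lie together in some bag; and for every vertex, the bags containing it form a connected subtree. Here vertex 6 appears in no bag, so the decomposition is invalid.

No — vertex 6 appears in no bag.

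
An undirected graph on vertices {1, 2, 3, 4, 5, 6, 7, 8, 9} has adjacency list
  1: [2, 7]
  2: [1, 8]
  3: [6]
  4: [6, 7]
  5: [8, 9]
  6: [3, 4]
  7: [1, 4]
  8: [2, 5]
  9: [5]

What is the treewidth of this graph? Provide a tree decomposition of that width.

Treewidth 1.
One such decomposition:
Bags: B1 = {3, 6}  B2 = {4, 6}  B3 = {4, 7}  B4 = {1, 7}  B5 = {1, 2}  B6 = {2, 8}  B7 = {5, 8}  B8 = {5, 9}
Tree: B1–B2, B2–B3, B3–B4, B4–B5, B5–B6, B6–B7, B7–B8

Every bag has size at most 2, so the width is 2 − 1 = 1 and tw(G) ≤ 1. Since G has at least one edge (e.g. 3–6), it is not an edgeless graph, so tw(G) ≥ 1. Therefore the treewidth is 1.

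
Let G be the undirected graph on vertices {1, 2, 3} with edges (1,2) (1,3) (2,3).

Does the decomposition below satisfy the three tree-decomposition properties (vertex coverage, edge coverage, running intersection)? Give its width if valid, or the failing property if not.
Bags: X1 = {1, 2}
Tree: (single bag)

A tree decomposition must satisfy three properties: every vertex lies in some bag; for every edge, both endpoints lie together in some bag; and for every vertex, the bags containing it form a connected subtree. Here vertex 3 appears in no bag, so the decomposition is invalid.

No — vertex 3 appears in no bag.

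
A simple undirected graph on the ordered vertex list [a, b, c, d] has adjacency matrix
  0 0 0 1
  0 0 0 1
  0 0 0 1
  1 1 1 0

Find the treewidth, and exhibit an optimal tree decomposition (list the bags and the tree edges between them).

Treewidth 1.
Bags: B1 = {a, d}  B2 = {b, d}  B3 = {c, d}
Tree: B1–B2, B1–B3

Each bag holds 2 vertices, so the decomposition has width 1, which upper-bounds the treewidth. Since G has at least one edge (e.g. d–a), it is not an edgeless graph, so tw(G) ≥ 1. Combining the bounds, tw(G) = 1.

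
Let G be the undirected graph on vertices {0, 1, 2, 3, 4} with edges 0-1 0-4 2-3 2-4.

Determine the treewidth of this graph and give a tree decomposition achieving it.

Treewidth 1.
Bags: B1 = {2, 3}  B2 = {2, 4}  B3 = {0, 4}  B4 = {0, 1}
Tree: B1–B2, B2–B3, B3–B4

The largest bag has 2 vertices, giving width 1; this decomposition certifies tw(G) ≤ 1. Any graph with an edge has treewidth ≥ 1, and G has the edge 3–2. Combining the bounds, tw(G) = 1.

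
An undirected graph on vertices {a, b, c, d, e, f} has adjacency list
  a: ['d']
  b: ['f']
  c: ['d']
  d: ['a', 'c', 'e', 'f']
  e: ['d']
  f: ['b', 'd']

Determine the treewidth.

A width-1 tree decomposition is:
Bags: B1 = {c, d}  B2 = {d, f}  B3 = {a, d}  B4 = {b, f}  B5 = {d, e}
Tree: B1–B2, B1–B3, B2–B4, B2–B5
The largest bag has 2 vertices, giving width 1; this decomposition certifies tw(G) ≤ 1. Since G has at least one edge (e.g. c–d), it is not an edgeless graph, so tw(G) ≥ 1. Therefore the treewidth is 1.

1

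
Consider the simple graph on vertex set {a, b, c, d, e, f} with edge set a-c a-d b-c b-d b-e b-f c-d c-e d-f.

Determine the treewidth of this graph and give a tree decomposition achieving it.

Treewidth 2.
One optimal decomposition is:
Bags: B1 = {b, c, e}  B2 = {b, c, d}  B3 = {b, d, f}  B4 = {a, c, d}
Tree: B1–B2, B2–B3, B2–B4

Every bag has size at most 3, so the width is 3 − 1 = 2 and tw(G) ≤ 2. Conversely, {a, c, d} is a clique of size 3, and the vertices of any clique must share a bag in every tree decomposition; so some bag has ≥ 3 vertices and tw(G) ≥ 2. The upper and lower bounds meet at 2, so that is the treewidth.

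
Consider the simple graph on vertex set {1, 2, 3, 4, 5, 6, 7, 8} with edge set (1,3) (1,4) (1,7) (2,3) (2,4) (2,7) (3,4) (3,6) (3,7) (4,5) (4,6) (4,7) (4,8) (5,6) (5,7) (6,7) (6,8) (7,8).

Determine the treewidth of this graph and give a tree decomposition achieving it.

Treewidth 3.
One optimal decomposition is:
Bags: B1 = {3, 4, 6, 7}  B2 = {2, 3, 4, 7}  B3 = {4, 5, 6, 7}  B4 = {1, 3, 4, 7}  B5 = {4, 6, 7, 8}
Tree: B1–B2, B1–B3, B2–B4, B1–B5

The largest bag has 4 vertices, giving width 3; this decomposition certifies tw(G) ≤ 3. For the lower bound, the 4 vertices {4, 6, 7, 8} are pairwise adjacent, and any tree decomposition puts a clique entirely inside one bag — forcing width ≥ 3. Hence tw(G) = 3 exactly.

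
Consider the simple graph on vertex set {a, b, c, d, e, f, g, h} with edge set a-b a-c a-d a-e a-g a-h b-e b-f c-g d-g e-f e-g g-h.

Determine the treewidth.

2

A width-2 tree decomposition is:
Bags: B1 = {a, e, g}  B2 = {a, b, e}  B3 = {a, d, g}  B4 = {a, c, g}  B5 = {a, g, h}  B6 = {b, e, f}
Tree: B1–B2, B1–B3, B1–B4, B4–B5, B2–B6
Each bag holds 3 vertices, so the decomposition has width 2, which upper-bounds the treewidth. On the other hand G contains the 3-clique {a, d, g}. A clique must lie in a single bag of any decomposition, so no decomposition can have width below 2. Hence tw(G) = 2 exactly.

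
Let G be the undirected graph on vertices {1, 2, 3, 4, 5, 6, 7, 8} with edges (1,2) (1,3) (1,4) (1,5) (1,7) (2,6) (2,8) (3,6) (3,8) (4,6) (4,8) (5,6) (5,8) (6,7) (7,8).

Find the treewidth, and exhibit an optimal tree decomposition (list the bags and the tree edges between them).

Treewidth 3.
Bags: B1 = {1, 6, 7, 8}  B2 = {1, 2, 6, 8}  B3 = {1, 5, 6, 8}  B4 = {1, 3, 6, 8}  B5 = {1, 4, 6, 8}
Tree: B1–B2, B2–B3, B3–B4, B4–B5

Each bag holds 4 vertices, so the decomposition has width 3, which upper-bounds the treewidth. For the lower bound: the 4 vertex sets {7,8}, {2,6}, {1}, {5} are disjoint, each induces a connected subgraph, and every pair is joined by at least one edge of G. Contracting each set to a single vertex therefore yields K_{4} as a minor, and since treewidth is minor-monotone, tw(G) ≥ tw(K_{4}) = 3. Hence tw(G) = 3 exactly.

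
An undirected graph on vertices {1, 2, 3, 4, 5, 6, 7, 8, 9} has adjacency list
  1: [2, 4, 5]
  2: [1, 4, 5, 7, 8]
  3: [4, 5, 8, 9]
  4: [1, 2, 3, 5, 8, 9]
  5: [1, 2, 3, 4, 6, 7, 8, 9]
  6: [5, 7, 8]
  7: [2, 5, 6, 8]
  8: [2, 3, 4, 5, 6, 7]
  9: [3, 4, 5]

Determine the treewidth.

A width-3 tree decomposition is:
Bags: B1 = {2, 5, 7, 8}  B2 = {2, 4, 5, 8}  B3 = {3, 4, 5, 8}  B4 = {3, 4, 5, 9}  B5 = {5, 6, 7, 8}  B6 = {1, 2, 4, 5}
Tree: B1–B2, B2–B3, B3–B4, B1–B5, B2–B6
Each bag holds 4 vertices, so the decomposition has width 3, which upper-bounds the treewidth. For the lower bound, the 4 vertices {3, 4, 5, 9} are pairwise adjacent, and any tree decomposition puts a clique entirely inside one bag — forcing width ≥ 3. The upper and lower bounds meet at 3, so that is the treewidth.

3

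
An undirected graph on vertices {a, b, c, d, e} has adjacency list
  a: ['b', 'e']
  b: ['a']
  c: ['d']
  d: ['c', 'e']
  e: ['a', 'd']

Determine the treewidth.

A width-1 tree decomposition is:
Bags: B1 = {a, e}  B2 = {a, b}  B3 = {d, e}  B4 = {c, d}
Tree: B1–B2, B1–B3, B3–B4
The largest bag has 2 vertices, giving width 1; this decomposition certifies tw(G) ≤ 1. Since G has at least one edge (e.g. e–a), it is not an edgeless graph, so tw(G) ≥ 1. Therefore the treewidth is 1.

1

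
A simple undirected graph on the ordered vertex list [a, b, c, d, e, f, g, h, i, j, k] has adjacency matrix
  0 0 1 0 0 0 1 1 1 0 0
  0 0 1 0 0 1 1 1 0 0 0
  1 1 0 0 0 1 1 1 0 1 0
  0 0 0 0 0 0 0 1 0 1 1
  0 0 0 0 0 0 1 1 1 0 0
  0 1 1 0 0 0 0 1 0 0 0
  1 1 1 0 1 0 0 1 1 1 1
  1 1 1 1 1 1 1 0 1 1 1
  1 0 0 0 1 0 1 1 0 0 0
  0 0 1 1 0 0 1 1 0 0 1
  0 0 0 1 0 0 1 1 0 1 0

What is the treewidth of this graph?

3

A width-3 tree decomposition is:
Bags: B1 = {c, g, h, j}  B2 = {a, c, g, h}  B3 = {b, c, g, h}  B4 = {a, g, h, i}  B5 = {b, c, f, h}  B6 = {g, h, j, k}  B7 = {e, g, h, i}  B8 = {d, h, j, k}
Tree: B1–B2, B2–B3, B2–B4, B3–B5, B1–B6, B4–B7, B6–B8
Each bag holds 4 vertices, so the decomposition has width 3, which upper-bounds the treewidth. For the lower bound, the 4 vertices {d, h, j, k} are pairwise adjacent, and any tree decomposition puts a clique entirely inside one bag — forcing width ≥ 3. Combining the bounds, tw(G) = 3.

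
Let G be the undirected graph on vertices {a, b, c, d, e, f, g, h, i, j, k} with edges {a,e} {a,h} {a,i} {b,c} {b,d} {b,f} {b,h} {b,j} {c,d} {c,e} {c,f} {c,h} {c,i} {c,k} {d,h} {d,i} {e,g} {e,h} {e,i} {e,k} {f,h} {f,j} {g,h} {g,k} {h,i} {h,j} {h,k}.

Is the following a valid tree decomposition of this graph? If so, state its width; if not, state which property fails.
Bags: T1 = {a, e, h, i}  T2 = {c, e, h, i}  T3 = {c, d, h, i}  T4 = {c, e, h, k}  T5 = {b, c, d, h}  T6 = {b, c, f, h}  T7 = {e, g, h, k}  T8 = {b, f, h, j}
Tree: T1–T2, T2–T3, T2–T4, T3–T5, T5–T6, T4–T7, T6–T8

Every vertex of G appears in some bag (union = {a, b, c, d, e, f, g, h, i, j, k}); every edge is covered by a bag; and for each vertex v the set of bags containing v is connected in the bag tree. The decomposition is therefore valid. The largest bag has 4 vertices, so the width is 3.

Yes; width 3.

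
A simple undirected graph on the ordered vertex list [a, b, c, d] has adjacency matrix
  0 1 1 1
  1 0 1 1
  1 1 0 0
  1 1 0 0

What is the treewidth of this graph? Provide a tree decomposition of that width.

Every bag has size at most 3, so the width is 3 − 1 = 2 and tw(G) ≤ 2. On the other hand G contains the 3-clique {a, b, d}. A clique must lie in a single bag of any decomposition, so no decomposition can have width below 2. Combining the bounds, tw(G) = 2.

Treewidth 2.
One such decomposition:
Bags: B1 = {a, b, d}  B2 = {a, b, c}
Tree: B1–B2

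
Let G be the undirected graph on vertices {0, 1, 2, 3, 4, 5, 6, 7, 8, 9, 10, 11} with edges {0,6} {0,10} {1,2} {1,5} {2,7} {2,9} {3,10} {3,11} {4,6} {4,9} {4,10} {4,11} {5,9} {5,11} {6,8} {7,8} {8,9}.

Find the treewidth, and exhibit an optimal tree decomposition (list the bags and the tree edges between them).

The largest bag has 4 vertices, giving width 3; this decomposition certifies tw(G) ≤ 3. For the lower bound: the 4 vertex sets {0,3,10}, {6}, {4}, {5,8,9,11} are disjoint, each induces a connected subgraph, and every pair is joined by at least one edge of G. Contracting each set to a single vertex therefore yields K_{4} as a minor, and since treewidth is minor-monotone, tw(G) ≥ tw(K_{4}) = 3. Therefore the treewidth is 3.

Treewidth 3.
One such decomposition:
Bags: B1 = {0, 3, 6, 10}  B2 = {3, 4, 6, 10}  B3 = {3, 4, 6, 11}  B4 = {4, 6, 8, 11}  B5 = {4, 8, 9, 11}  B6 = {5, 8, 9, 11}  B7 = {5, 7, 8, 9}  B8 = {2, 5, 7, 9}  B9 = {1, 2, 5, 7}
Tree: B1–B2, B2–B3, B3–B4, B4–B5, B5–B6, B6–B7, B7–B8, B8–B9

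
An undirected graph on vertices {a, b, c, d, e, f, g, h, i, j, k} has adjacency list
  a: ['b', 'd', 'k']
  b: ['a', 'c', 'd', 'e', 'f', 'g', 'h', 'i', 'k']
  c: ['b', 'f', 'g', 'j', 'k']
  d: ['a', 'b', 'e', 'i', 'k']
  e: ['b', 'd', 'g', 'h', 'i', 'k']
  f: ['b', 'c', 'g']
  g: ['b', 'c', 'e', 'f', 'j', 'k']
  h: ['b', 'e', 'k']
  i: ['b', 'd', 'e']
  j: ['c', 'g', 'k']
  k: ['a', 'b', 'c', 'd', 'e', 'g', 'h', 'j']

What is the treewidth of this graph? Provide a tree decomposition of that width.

Treewidth 3.
One such decomposition:
Bags: B1 = {b, d, e, k}  B2 = {b, e, g, k}  B3 = {b, d, e, i}  B4 = {b, e, h, k}  B5 = {b, c, g, k}  B6 = {c, g, j, k}  B7 = {b, c, f, g}  B8 = {a, b, d, k}
Tree: B1–B2, B1–B3, B1–B4, B2–B5, B5–B6, B5–B7, B1–B8

The largest bag has 4 vertices, giving width 3; this decomposition certifies tw(G) ≤ 3. For the lower bound, the 4 vertices {c, g, j, k} are pairwise adjacent, and any tree decomposition puts a clique entirely inside one bag — forcing width ≥ 3. The upper and lower bounds meet at 3, so that is the treewidth.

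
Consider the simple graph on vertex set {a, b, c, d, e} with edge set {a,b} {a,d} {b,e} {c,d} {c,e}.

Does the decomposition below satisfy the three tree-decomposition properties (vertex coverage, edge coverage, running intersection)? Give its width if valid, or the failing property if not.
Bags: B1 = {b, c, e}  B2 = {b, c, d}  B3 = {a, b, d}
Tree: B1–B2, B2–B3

Checking the three conditions: (i) the bags cover all of {a, b, c, d, e}; (ii) for each edge, some bag contains both endpoints; (iii) the bags containing any fixed vertex form a subtree. All hold, so the decomposition is valid with width 3 − 1 = 2.

Yes; width 2.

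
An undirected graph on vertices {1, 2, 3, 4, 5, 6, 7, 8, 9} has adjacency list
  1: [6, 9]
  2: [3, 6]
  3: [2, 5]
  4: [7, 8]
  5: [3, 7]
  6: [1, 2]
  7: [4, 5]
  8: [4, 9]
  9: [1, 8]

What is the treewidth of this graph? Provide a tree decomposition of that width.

Treewidth 2.
One such decomposition:
Bags: B1 = {2, 3, 5}  B2 = {2, 5, 6}  B3 = {1, 5, 6}  B4 = {1, 5, 9}  B5 = {5, 8, 9}  B6 = {4, 5, 8}  B7 = {4, 5, 7}
Tree: B1–B2, B2–B3, B3–B4, B4–B5, B5–B6, B6–B7

The largest bag has 3 vertices, giving width 2; this decomposition certifies tw(G) ≤ 2. For the lower bound, G contains the cycle 5–3–2–6–1–9–8–4–7–5, so G is not a forest; only forests have treewidth ≤ 1, hence tw(G) ≥ 2. Therefore the treewidth is 2.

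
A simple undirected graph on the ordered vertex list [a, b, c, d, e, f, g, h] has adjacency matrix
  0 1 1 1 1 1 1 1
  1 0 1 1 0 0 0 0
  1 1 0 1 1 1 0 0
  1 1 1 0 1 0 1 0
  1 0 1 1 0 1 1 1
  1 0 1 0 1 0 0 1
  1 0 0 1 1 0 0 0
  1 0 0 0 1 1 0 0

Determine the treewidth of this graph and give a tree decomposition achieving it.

Treewidth 3.
One such decomposition:
Bags: B1 = {a, c, d, e}  B2 = {a, b, c, d}  B3 = {a, c, e, f}  B4 = {a, d, e, g}  B5 = {a, e, f, h}
Tree: B1–B2, B1–B3, B1–B4, B3–B5

Each bag holds 4 vertices, so the decomposition has width 3, which upper-bounds the treewidth. On the other hand G contains the 4-clique {a, d, e, g}. A clique must lie in a single bag of any decomposition, so no decomposition can have width below 3. The upper and lower bounds meet at 3, so that is the treewidth.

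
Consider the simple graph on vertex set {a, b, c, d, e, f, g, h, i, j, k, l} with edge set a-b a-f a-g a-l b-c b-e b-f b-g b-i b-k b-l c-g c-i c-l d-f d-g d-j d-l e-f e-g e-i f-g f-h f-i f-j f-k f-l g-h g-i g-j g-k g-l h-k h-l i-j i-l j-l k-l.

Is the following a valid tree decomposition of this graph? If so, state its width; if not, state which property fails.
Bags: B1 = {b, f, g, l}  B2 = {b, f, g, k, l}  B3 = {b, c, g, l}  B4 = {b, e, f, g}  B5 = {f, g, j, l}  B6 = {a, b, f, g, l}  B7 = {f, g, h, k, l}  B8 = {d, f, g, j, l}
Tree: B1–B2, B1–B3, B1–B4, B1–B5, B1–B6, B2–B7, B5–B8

No — vertex i appears in no bag.

A tree decomposition must satisfy three properties: every vertex lies in some bag; for every edge, both endpoints lie together in some bag; and for every vertex, the bags containing it form a connected subtree. Here vertex i appears in no bag, so the decomposition is invalid.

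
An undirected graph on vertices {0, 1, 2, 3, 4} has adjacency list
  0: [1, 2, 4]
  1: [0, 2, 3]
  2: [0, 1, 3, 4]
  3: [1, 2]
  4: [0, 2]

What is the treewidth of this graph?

2

A width-2 tree decomposition is:
Bags: B1 = {0, 1, 2}  B2 = {1, 2, 3}  B3 = {0, 2, 4}
Tree: B1–B2, B1–B3
The largest bag has 3 vertices, giving width 2; this decomposition certifies tw(G) ≤ 2. For the lower bound, the 3 vertices {0, 1, 2} are pairwise adjacent, and any tree decomposition puts a clique entirely inside one bag — forcing width ≥ 2. The upper and lower bounds meet at 2, so that is the treewidth.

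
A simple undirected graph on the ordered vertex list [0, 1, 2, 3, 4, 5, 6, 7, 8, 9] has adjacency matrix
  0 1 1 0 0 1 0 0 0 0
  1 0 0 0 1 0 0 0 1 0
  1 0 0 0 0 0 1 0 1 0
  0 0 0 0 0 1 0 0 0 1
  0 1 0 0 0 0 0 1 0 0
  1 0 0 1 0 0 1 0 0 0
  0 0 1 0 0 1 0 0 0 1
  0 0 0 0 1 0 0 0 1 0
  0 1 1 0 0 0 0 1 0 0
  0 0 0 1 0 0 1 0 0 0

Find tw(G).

2

A width-2 tree decomposition is:
Bags: B1 = {4, 7, 8}  B2 = {1, 4, 8}  B3 = {1, 2, 8}  B4 = {0, 1, 2}  B5 = {0, 2, 6}  B6 = {0, 5, 6}  B7 = {5, 6, 9}  B8 = {3, 5, 9}
Tree: B1–B2, B2–B3, B3–B4, B4–B5, B5–B6, B6–B7, B7–B8
The largest bag has 3 vertices, giving width 2; this decomposition certifies tw(G) ≤ 2. Since 7–4–1–8–7 is a cycle in G, G is not acyclic. Forests are exactly the graphs of treewidth ≤ 1, so tw(G) ≥ 2. Combining the bounds, tw(G) = 2.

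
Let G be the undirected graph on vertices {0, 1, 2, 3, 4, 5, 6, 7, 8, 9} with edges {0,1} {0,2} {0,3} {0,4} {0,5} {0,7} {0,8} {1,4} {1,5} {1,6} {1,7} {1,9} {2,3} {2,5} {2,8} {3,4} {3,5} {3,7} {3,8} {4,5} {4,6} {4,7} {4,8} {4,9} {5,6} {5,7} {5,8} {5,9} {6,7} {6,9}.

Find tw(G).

A width-4 tree decomposition is:
Bags: B1 = {0, 3, 4, 5, 8}  B2 = {0, 3, 4, 5, 7}  B3 = {0, 2, 3, 5, 8}  B4 = {0, 1, 4, 5, 7}  B5 = {1, 4, 5, 6, 7}  B6 = {1, 4, 5, 6, 9}
Tree: B1–B2, B1–B3, B2–B4, B4–B5, B5–B6
Every bag has size at most 5, so the width is 5 − 1 = 4 and tw(G) ≤ 4. For the lower bound, the 5 vertices {0, 2, 3, 5, 8} are pairwise adjacent, and any tree decomposition puts a clique entirely inside one bag — forcing width ≥ 4. Therefore the treewidth is 4.

4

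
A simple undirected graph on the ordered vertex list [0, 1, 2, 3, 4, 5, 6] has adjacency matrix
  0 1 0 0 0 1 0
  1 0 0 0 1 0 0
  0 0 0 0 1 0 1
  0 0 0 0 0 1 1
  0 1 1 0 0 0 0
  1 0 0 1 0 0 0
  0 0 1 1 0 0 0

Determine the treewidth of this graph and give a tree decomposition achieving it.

The largest bag has 3 vertices, giving width 2; this decomposition certifies tw(G) ≤ 2. For the lower bound, G contains the cycle 2–4–1–0–5–3–6–2, so G is not a forest; only forests have treewidth ≤ 1, hence tw(G) ≥ 2. Combining the bounds, tw(G) = 2.

Treewidth 2.
One optimal decomposition is:
Bags: B1 = {1, 2, 4}  B2 = {0, 1, 2}  B3 = {0, 2, 5}  B4 = {2, 3, 5}  B5 = {2, 3, 6}
Tree: B1–B2, B2–B3, B3–B4, B4–B5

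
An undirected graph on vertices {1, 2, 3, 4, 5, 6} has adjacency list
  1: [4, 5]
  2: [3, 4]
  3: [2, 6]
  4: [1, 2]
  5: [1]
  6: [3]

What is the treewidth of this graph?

A width-1 tree decomposition is:
Bags: B1 = {3, 6}  B2 = {2, 3}  B3 = {2, 4}  B4 = {1, 4}  B5 = {1, 5}
Tree: B1–B2, B2–B3, B3–B4, B4–B5
The largest bag has 2 vertices, giving width 1; this decomposition certifies tw(G) ≤ 1. Since G has at least one edge (e.g. 6–3), it is not an edgeless graph, so tw(G) ≥ 1. Therefore the treewidth is 1.

1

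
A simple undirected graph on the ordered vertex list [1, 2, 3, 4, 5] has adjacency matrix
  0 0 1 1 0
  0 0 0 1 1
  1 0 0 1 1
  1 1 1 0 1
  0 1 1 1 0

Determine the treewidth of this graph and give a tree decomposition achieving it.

Treewidth 2.
One such decomposition:
Bags: B1 = {3, 4, 5}  B2 = {2, 4, 5}  B3 = {1, 3, 4}
Tree: B1–B2, B1–B3

Every bag has size at most 3, so the width is 3 − 1 = 2 and tw(G) ≤ 2. For the lower bound, the 3 vertices {2, 4, 5} are pairwise adjacent, and any tree decomposition puts a clique entirely inside one bag — forcing width ≥ 2. Combining the bounds, tw(G) = 2.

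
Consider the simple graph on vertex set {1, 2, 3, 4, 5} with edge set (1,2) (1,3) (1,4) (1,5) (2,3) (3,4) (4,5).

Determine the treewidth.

2

A width-2 tree decomposition is:
Bags: B1 = {1, 2, 3}  B2 = {1, 3, 4}  B3 = {1, 4, 5}
Tree: B1–B2, B2–B3
Each bag holds 3 vertices, so the decomposition has width 2, which upper-bounds the treewidth. On the other hand G contains the 3-clique {1, 2, 3}. A clique must lie in a single bag of any decomposition, so no decomposition can have width below 2. Combining the bounds, tw(G) = 2.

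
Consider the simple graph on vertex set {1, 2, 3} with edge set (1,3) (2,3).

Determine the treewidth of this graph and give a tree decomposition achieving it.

Treewidth 1.
One optimal decomposition is:
Bags: B1 = {2, 3}  B2 = {1, 3}
Tree: B1–B2

Every bag has size at most 2, so the width is 2 − 1 = 1 and tw(G) ≤ 1. Any graph with an edge has treewidth ≥ 1, and G has the edge 2–3. Therefore the treewidth is 1.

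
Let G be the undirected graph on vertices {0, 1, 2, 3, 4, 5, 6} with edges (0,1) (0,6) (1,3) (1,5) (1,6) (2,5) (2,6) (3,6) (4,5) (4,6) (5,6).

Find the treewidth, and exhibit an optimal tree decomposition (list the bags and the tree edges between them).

Treewidth 2.
One such decomposition:
Bags: B1 = {0, 1, 6}  B2 = {1, 5, 6}  B3 = {1, 3, 6}  B4 = {4, 5, 6}  B5 = {2, 5, 6}
Tree: B1–B2, B2–B3, B2–B4, B4–B5

The largest bag has 3 vertices, giving width 2; this decomposition certifies tw(G) ≤ 2. For the lower bound, the 3 vertices {0, 1, 6} are pairwise adjacent, and any tree decomposition puts a clique entirely inside one bag — forcing width ≥ 2. Hence tw(G) = 2 exactly.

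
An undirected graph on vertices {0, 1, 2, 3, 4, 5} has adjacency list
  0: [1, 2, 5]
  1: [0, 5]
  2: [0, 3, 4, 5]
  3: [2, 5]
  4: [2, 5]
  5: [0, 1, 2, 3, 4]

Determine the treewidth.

A width-2 tree decomposition is:
Bags: B1 = {2, 4, 5}  B2 = {0, 2, 5}  B3 = {0, 1, 5}  B4 = {2, 3, 5}
Tree: B1–B2, B2–B3, B2–B4
Each bag holds 3 vertices, so the decomposition has width 2, which upper-bounds the treewidth. For the lower bound, the 3 vertices {0, 1, 5} are pairwise adjacent, and any tree decomposition puts a clique entirely inside one bag — forcing width ≥ 2. Therefore the treewidth is 2.

2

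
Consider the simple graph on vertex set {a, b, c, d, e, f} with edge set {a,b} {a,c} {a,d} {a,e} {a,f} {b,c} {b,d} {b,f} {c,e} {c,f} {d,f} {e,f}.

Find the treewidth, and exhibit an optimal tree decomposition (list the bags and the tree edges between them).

Every bag has size at most 4, so the width is 4 − 1 = 3 and tw(G) ≤ 3. For the lower bound, the 4 vertices {a, b, d, f} are pairwise adjacent, and any tree decomposition puts a clique entirely inside one bag — forcing width ≥ 3. Therefore the treewidth is 3.

Treewidth 3.
One optimal decomposition is:
Bags: B1 = {a, c, e, f}  B2 = {a, b, c, f}  B3 = {a, b, d, f}
Tree: B1–B2, B2–B3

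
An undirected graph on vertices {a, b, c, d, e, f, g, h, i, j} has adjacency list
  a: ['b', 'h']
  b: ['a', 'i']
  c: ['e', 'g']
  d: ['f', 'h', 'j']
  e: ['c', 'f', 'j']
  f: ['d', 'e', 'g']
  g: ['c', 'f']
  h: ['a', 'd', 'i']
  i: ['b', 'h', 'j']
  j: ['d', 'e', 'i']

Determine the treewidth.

A width-2 tree decomposition is:
Bags: B1 = {a, b, i}  B2 = {a, h, i}  B3 = {h, i, j}  B4 = {d, h, j}  B5 = {d, e, j}  B6 = {d, e, f}  B7 = {c, e, f}  B8 = {c, f, g}
Tree: B1–B2, B2–B3, B3–B4, B4–B5, B5–B6, B6–B7, B7–B8
Each bag holds 3 vertices, so the decomposition has width 2, which upper-bounds the treewidth. For the lower bound, G contains the cycle b–a–h–i–b, so G is not a forest; only forests have treewidth ≤ 1, hence tw(G) ≥ 2. Therefore the treewidth is 2.

2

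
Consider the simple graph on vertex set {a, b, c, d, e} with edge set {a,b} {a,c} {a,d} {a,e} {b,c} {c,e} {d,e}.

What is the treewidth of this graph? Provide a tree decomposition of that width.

The largest bag has 3 vertices, giving width 2; this decomposition certifies tw(G) ≤ 2. On the other hand G contains the 3-clique {a, d, e}. A clique must lie in a single bag of any decomposition, so no decomposition can have width below 2. Therefore the treewidth is 2.

Treewidth 2.
One optimal decomposition is:
Bags: B1 = {a, c, e}  B2 = {a, d, e}  B3 = {a, b, c}
Tree: B1–B2, B1–B3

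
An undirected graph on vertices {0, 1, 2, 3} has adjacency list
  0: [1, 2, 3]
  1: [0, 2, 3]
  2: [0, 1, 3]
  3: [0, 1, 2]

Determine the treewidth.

A width-3 tree decomposition is:
Bags: B1 = {0, 1, 2, 3}
Tree: (single bag)
A single bag containing all 4 vertices is trivially a valid decomposition of width 3. Conversely, {0, 1, 2, 3} is a clique of size 4, and the vertices of any clique must share a bag in every tree decomposition; so some bag has ≥ 4 vertices and tw(G) ≥ 3. Hence tw(G) = 3 exactly.

3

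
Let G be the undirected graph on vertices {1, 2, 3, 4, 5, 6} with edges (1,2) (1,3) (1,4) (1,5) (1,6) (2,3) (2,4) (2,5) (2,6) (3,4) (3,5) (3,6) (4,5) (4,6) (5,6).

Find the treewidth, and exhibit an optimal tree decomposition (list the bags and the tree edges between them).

With just one bag of size 6, the width is 6 − 1 = 5, so tw(G) ≤ 5. For the lower bound, the 6 vertices {1, 2, 3, 4, 5, 6} are pairwise adjacent, and any tree decomposition puts a clique entirely inside one bag — forcing width ≥ 5. The upper and lower bounds meet at 5, so that is the treewidth.

Treewidth 5.
One such decomposition:
Bags: B1 = {1, 2, 3, 4, 5, 6}
Tree: (single bag)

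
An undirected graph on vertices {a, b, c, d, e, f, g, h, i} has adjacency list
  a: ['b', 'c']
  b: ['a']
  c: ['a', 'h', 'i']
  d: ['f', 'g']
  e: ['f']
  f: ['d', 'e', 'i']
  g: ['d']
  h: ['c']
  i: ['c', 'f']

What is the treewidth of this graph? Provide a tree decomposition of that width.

Treewidth 1.
Bags: B1 = {f, i}  B2 = {c, i}  B3 = {a, c}  B4 = {a, b}  B5 = {c, h}  B6 = {d, f}  B7 = {d, g}  B8 = {e, f}
Tree: B1–B2, B2–B3, B3–B4, B2–B5, B1–B6, B6–B7, B1–B8

The largest bag has 2 vertices, giving width 1; this decomposition certifies tw(G) ≤ 1. G has an edge, so its treewidth is at least 1. The upper and lower bounds meet at 1, so that is the treewidth.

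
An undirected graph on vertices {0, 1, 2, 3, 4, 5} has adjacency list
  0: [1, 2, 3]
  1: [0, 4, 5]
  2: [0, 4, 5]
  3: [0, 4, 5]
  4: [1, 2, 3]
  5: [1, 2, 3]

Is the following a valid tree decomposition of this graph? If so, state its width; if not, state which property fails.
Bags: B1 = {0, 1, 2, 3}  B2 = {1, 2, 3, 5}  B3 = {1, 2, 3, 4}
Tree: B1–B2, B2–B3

Yes; width 3.

Vertex coverage: the bags together contain {0, 1, 2, 3, 4, 5}, the full vertex set. Edge coverage: each edge of G has both endpoints in at least one bag. Running intersection: for every vertex, the bags containing it form a connected subtree. All three properties hold, so this is a valid tree decomposition of width max|bag| − 1 = 3, and hence tw(G) ≤ 3.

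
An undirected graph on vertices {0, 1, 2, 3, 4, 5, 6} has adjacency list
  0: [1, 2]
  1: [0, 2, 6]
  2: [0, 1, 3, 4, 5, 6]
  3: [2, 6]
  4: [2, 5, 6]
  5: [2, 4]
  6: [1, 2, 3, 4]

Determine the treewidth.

A width-2 tree decomposition is:
Bags: B1 = {2, 4, 6}  B2 = {1, 2, 6}  B3 = {0, 1, 2}  B4 = {2, 3, 6}  B5 = {2, 4, 5}
Tree: B1–B2, B2–B3, B1–B4, B1–B5
Each bag holds 3 vertices, so the decomposition has width 2, which upper-bounds the treewidth. For the lower bound, the 3 vertices {0, 1, 2} are pairwise adjacent, and any tree decomposition puts a clique entirely inside one bag — forcing width ≥ 2. Therefore the treewidth is 2.

2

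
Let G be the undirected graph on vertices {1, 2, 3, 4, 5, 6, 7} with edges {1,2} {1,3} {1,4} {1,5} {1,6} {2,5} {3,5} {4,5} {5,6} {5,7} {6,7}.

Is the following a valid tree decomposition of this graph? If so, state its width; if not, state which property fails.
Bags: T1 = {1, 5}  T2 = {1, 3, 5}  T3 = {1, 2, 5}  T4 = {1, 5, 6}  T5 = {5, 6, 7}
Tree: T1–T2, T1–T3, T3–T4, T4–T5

A tree decomposition must satisfy three properties: every vertex lies in some bag; for every edge, both endpoints lie together in some bag; and for every vertex, the bags containing it form a connected subtree. Here vertex 4 appears in no bag, so the decomposition is invalid.

No — vertex 4 appears in no bag.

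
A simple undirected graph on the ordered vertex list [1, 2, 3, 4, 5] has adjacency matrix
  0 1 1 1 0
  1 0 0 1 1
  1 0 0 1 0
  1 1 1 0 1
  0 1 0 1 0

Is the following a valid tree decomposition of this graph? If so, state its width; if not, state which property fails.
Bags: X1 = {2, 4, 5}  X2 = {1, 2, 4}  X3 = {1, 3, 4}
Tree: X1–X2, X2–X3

Yes; width 2.

Vertex coverage: the bags together contain {1, 2, 3, 4, 5}, the full vertex set. Edge coverage: each edge of G has both endpoints in at least one bag. Running intersection: for every vertex, the bags containing it form a connected subtree. All three properties hold, so this is a valid tree decomposition of width max|bag| − 1 = 2, and hence tw(G) ≤ 2.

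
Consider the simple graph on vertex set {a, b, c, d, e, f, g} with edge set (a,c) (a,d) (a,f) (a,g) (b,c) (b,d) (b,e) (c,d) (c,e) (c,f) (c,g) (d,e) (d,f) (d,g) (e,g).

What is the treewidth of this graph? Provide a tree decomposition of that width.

Treewidth 3.
One optimal decomposition is:
Bags: B1 = {b, c, d, e}  B2 = {c, d, e, g}  B3 = {a, c, d, g}  B4 = {a, c, d, f}
Tree: B1–B2, B2–B3, B3–B4

Every bag has size at most 4, so the width is 4 − 1 = 3 and tw(G) ≤ 3. For the lower bound, the 4 vertices {c, d, e, g} are pairwise adjacent, and any tree decomposition puts a clique entirely inside one bag — forcing width ≥ 3. Combining the bounds, tw(G) = 3.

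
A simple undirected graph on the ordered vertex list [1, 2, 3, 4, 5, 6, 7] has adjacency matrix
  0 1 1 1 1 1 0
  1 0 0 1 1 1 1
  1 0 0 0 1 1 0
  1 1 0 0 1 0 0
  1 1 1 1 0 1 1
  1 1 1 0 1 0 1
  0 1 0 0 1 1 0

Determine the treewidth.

A width-3 tree decomposition is:
Bags: B1 = {1, 3, 5, 6}  B2 = {1, 2, 5, 6}  B3 = {1, 2, 4, 5}  B4 = {2, 5, 6, 7}
Tree: B1–B2, B2–B3, B2–B4
Each bag holds 4 vertices, so the decomposition has width 3, which upper-bounds the treewidth. Conversely, {1, 2, 4, 5} is a clique of size 4, and the vertices of any clique must share a bag in every tree decomposition; so some bag has ≥ 4 vertices and tw(G) ≥ 3. Combining the bounds, tw(G) = 3.

3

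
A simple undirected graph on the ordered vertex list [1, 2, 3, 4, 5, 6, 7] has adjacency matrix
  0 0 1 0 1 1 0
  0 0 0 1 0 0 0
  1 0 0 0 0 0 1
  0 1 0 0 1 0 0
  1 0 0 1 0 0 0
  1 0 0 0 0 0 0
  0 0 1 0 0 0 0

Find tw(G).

A width-1 tree decomposition is:
Bags: B1 = {4, 5}  B2 = {1, 5}  B3 = {1, 3}  B4 = {1, 6}  B5 = {3, 7}  B6 = {2, 4}
Tree: B1–B2, B2–B3, B2–B4, B3–B5, B1–B6
The largest bag has 2 vertices, giving width 1; this decomposition certifies tw(G) ≤ 1. Any graph with an edge has treewidth ≥ 1, and G has the edge 5–4. Therefore the treewidth is 1.

1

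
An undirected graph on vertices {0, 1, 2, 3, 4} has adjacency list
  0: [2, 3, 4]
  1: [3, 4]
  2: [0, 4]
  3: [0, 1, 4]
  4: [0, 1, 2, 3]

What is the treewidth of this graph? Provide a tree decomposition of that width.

Each bag holds 3 vertices, so the decomposition has width 2, which upper-bounds the treewidth. On the other hand G contains the 3-clique {0, 2, 4}. A clique must lie in a single bag of any decomposition, so no decomposition can have width below 2. Therefore the treewidth is 2.

Treewidth 2.
One such decomposition:
Bags: B1 = {0, 3, 4}  B2 = {1, 3, 4}  B3 = {0, 2, 4}
Tree: B1–B2, B1–B3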